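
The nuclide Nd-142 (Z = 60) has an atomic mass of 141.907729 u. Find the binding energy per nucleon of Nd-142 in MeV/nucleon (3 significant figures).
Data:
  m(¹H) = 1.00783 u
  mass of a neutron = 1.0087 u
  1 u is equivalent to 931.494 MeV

Z = 60, so N = A − Z = 142 − 60 = 82.
Σm = 60·m(¹H) + 82·m_n = 60.46980 + 82.7134 = 143.18320 u
Mass defect Δm = 143.18320 − 141.907729 = 1.275471 u
E_B = 1.275471 × 931.494 = 1188.09 MeV
Dividing by A = 142 gives 8.367 MeV per nucleon.

8.37 MeV/nucleon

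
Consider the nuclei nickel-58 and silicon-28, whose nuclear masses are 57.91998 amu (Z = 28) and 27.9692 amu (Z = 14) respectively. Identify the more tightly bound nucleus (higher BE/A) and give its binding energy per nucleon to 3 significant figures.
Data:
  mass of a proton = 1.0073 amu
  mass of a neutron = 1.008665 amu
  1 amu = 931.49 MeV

nickel-58; 8.74 MeV/nucleon

nickel-58: Σm = 28(1.0073) + 30(1.008665) = 58.464350 amu; Δm = 0.544370 amu; E_B = 507.08 MeV; E_B/A = 8.743 MeV
silicon-28: Σm = 14(1.0073) + 14(1.008665) = 28.223510 amu; Δm = 0.254310 amu; E_B = 236.89 MeV; E_B/A = 8.460 MeV
nickel-58 has the higher binding energy per nucleon, so it is the more tightly bound nucleus.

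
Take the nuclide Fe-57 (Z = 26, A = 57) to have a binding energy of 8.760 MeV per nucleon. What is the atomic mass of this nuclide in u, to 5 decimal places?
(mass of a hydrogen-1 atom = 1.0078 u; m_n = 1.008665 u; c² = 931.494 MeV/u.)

Total binding energy = 57 × 8.760 = 499.320 MeV
Mass defect = 499.320 MeV / (931.494 MeV/u) = 0.5360421 u
Constituent mass = 26(1.0078) + 31(1.008665) = 57.471415 u
Atomic mass = 57.471415 − 0.5360421 = 56.9353729 u ≈ 56.93537 u (to 5 decimal places)

56.93537 u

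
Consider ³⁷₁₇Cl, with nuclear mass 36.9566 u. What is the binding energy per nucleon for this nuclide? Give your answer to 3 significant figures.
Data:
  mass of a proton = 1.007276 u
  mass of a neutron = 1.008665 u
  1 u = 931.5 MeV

With 17 protons and 20 neutrons (A = 37):
Mass of separated nucleons = 17(1.007276) + 20(1.008665) = 17.123692 + 20.173300 = 37.296992 u
The mass defect is 37.296992 − 36.9566 = 0.340392 u.
Converting to energy: 0.340392 u × 931.5 MeV/u = 317.075 MeV
Dividing by A = 37 gives 8.570 MeV per nucleon.

8.57 MeV/nucleon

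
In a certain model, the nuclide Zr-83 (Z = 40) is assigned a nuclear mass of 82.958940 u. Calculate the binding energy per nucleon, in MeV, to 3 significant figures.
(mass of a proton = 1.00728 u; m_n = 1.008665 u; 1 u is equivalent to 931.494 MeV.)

Z = 40, so N = A − Z = 83 − 40 = 43.
Mass of separated nucleons = 40(1.00728) + 43(1.008665) = 40.29120 + 43.372595 = 83.663795 u
Δm = 83.663795 − 82.958940 = 0.704855 u
Converting to energy: 0.704855 u × 931.494 MeV/u = 656.568 MeV
Dividing by A = 83 gives 7.910 MeV per nucleon.

7.91 MeV/nucleon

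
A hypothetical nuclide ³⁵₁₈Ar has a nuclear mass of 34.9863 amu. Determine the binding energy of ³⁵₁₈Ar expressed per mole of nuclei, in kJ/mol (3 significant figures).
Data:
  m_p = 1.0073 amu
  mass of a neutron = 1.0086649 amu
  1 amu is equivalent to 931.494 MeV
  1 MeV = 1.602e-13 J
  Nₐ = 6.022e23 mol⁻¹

With 18 protons and 17 neutrons (A = 35):
Total constituent mass: 18 × 1.0073 + 17 × 1.0086649 = 35.2787033 amu
Mass defect Δm = 35.2787033 − 34.9863 = 0.2924033 amu
Converting to energy: 0.2924033 amu × 931.494 MeV/amu = 272.372 MeV
Per nucleus in joules: 272.372 MeV × 1.602e-13 J/MeV = 4.3634e-11 J
Per mole: 4.3634e-11 J × 6.022e23 mol⁻¹ = 2.6276e+13 J/mol

2.63e+10 kJ/mol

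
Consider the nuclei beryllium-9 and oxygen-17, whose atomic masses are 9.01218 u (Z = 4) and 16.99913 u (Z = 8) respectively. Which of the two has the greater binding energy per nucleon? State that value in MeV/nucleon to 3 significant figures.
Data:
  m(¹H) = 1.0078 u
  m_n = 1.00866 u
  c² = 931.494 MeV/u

oxygen-17; 7.74 MeV/nucleon

beryllium-9: Σm = 4(1.0078) + 5(1.00866) = 9.07450 u; Δm = 0.06232 u; E_B = 58.051 MeV; E_B/A = 6.450 MeV
oxygen-17: Σm = 8(1.0078) + 9(1.00866) = 17.14034 u; Δm = 0.14121 u; E_B = 131.536 MeV; E_B/A = 7.737 MeV
oxygen-17 has the higher binding energy per nucleon, so it is the more tightly bound nucleus.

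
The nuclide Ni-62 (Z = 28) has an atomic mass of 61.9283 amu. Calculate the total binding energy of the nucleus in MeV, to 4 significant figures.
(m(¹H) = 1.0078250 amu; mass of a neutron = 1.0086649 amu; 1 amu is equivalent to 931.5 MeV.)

With 28 protons and 34 neutrons (A = 62):
Total constituent mass: 28 × 1.0078250 + 34 × 1.0086649 = 62.5137066 amu
The mass defect is 62.5137066 − 61.9283 = 0.5854066 amu.
Binding energy = Δm·c² = 0.5854066 × 931.5 MeV/amu = 545.306 MeV

545.3 MeV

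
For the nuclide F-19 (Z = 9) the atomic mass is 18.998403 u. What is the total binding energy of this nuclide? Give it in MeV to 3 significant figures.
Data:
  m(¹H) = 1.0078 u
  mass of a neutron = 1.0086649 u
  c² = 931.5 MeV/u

Σm = 9·m(¹H) + 10·m_n = 9.0702 + 10.0866490 = 19.1568490 u
Δm = 19.1568490 − 18.998403 = 0.1584460 u
Converting to energy: 0.1584460 u × 931.5 MeV/u = 147.592 MeV

148 MeV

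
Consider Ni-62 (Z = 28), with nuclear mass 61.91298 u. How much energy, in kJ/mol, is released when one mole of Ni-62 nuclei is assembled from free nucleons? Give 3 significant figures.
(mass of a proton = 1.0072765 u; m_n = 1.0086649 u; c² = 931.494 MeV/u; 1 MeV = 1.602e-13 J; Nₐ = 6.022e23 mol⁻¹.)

Z = 28, so N = A − Z = 62 − 28 = 34.
Σm = 28·m_p + 34·m_n = 28.2037420 + 34.2946066 = 62.4983486 u
The mass defect is 62.4983486 − 61.91298 = 0.5853686 u.
Converting to energy: 0.5853686 u × 931.494 MeV/u = 545.267 MeV
Per nucleus in joules: 545.267 MeV × 1.602e-13 J/MeV = 8.7352e-11 J
Per mole: 8.7352e-11 J × 6.022e23 mol⁻¹ = 5.2603e+13 J/mol

5.26e+10 kJ/mol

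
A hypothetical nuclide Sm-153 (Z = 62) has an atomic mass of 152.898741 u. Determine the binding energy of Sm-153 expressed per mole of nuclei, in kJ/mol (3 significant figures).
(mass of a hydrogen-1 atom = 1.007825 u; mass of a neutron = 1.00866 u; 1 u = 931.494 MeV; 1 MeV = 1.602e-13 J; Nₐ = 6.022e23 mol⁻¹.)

1.24e+11 kJ/mol

The nucleus contains 62 protons and 153 − 62 = 91 neutrons.
Σm = 62·m(¹H) + 91·m_n = 62.485150 + 91.78806 = 154.273210 u
Δm = 154.273210 − 152.898741 = 1.374469 u
Converting to energy: 1.374469 u × 931.494 MeV/u = 1280.31 MeV
Per nucleus in joules: 1280.31 MeV × 1.602e-13 J/MeV = 2.0511e-10 J
Per mole: 2.0511e-10 J × 6.022e23 mol⁻¹ = 1.2352e+14 J/mol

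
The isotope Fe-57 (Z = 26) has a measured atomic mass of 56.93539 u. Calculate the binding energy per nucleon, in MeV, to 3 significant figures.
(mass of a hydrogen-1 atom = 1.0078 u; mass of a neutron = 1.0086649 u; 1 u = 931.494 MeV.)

8.76 MeV/nucleon

Total constituent mass: 26 × 1.0078 + 31 × 1.0086649 = 57.4714119 u
Δm = 57.4714119 − 56.93539 = 0.5360219 u
Binding energy = Δm·c² = 0.5360219 × 931.494 MeV/u = 499.301 MeV
Dividing by A = 57 gives 8.760 MeV per nucleon.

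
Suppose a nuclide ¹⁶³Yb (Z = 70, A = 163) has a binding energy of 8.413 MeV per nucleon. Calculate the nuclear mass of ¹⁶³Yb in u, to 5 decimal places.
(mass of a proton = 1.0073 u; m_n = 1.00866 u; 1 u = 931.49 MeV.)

Total binding energy = 163 × 8.413 = 1371.319 MeV
Mass defect = 1371.319 MeV / (931.49 MeV/u) = 1.4721779 u
Constituent mass = 70(1.0073) + 93(1.00866) = 164.31638 u
Nuclear mass = 164.31638 − 1.4721779 = 162.8442021 u ≈ 162.84420 u (to 5 decimal places)

162.84420 u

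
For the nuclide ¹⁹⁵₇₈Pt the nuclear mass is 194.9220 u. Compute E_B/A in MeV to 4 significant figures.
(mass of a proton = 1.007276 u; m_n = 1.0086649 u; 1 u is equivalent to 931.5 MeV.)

Σm = 78·m_p + 117·m_n = 78.567528 + 118.0137933 = 196.5813213 u
The mass defect is 196.5813213 − 194.9220 = 1.6593213 u.
Converting to energy: 1.6593213 u × 931.5 MeV/u = 1545.66 MeV
Per nucleon: 1545.66 / 195 = 7.926 MeV

7.926 MeV/nucleon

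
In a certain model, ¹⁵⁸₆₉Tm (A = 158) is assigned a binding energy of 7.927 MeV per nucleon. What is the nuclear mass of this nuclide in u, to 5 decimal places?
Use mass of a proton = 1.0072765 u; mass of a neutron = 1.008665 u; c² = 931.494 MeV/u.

Total binding energy = 158 × 7.927 = 1252.466 MeV
Mass defect = 1252.466 MeV / (931.494 MeV/u) = 1.3445776 u
Constituent mass = 69(1.0072765) + 89(1.008665) = 159.2732635 u
Nuclear mass = 159.2732635 − 1.3445776 = 157.9286859 u ≈ 157.92869 u (to 5 decimal places)

157.92869 u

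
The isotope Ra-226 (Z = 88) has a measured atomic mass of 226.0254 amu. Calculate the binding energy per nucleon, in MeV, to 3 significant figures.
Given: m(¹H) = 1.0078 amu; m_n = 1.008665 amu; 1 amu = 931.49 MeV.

7.65 MeV/nucleon

Σm = 88·m(¹H) + 138·m_n = 88.6864 + 139.195770 = 227.882170 amu
The mass defect is 227.882170 − 226.0254 = 1.856770 amu.
Converting to energy: 1.856770 amu × 931.49 MeV/amu = 1729.56 MeV
Per nucleon: 1729.56 / 226 = 7.653 MeV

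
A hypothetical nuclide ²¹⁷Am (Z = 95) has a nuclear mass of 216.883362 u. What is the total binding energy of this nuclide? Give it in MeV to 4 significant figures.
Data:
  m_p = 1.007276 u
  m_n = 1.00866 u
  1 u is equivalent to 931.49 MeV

1737 MeV

Mass of separated nucleons = 95(1.007276) + 122(1.00866) = 95.691220 + 123.05652 = 218.747740 u
Mass defect Δm = 218.747740 − 216.883362 = 1.864378 u
Binding energy = Δm·c² = 1.864378 × 931.49 MeV/u = 1736.65 MeV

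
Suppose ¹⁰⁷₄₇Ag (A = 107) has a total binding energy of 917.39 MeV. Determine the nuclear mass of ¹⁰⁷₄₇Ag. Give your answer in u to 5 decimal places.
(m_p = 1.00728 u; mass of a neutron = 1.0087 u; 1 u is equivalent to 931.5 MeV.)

106.87931 u

Mass defect = 917.39 MeV / (931.5 MeV/u) = 0.9848524 u
Constituent mass = 47(1.00728) + 60(1.0087) = 107.86416 u
Nuclear mass = 107.86416 − 0.9848524 = 106.8793076 u ≈ 106.87931 u (to 5 decimal places)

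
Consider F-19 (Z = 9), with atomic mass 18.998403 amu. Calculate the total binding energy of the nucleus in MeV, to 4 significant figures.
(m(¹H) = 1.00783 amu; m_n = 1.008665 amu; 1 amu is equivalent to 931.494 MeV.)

Σm = 9·m(¹H) + 10·m_n = 9.07047 + 10.086650 = 19.157120 amu
The mass defect is 19.157120 − 18.998403 = 0.158717 amu.
E_B = 0.158717 × 931.494 = 147.844 MeV

147.8 MeV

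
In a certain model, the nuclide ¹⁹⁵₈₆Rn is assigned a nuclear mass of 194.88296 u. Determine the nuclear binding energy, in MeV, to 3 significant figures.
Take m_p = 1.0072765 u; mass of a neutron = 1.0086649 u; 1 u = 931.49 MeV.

1570 MeV

Total constituent mass: 86 × 1.0072765 + 109 × 1.0086649 = 196.5702531 u
Mass defect Δm = 196.5702531 − 194.88296 = 1.6872931 u
Binding energy = Δm·c² = 1.6872931 × 931.49 MeV/u = 1571.70 MeV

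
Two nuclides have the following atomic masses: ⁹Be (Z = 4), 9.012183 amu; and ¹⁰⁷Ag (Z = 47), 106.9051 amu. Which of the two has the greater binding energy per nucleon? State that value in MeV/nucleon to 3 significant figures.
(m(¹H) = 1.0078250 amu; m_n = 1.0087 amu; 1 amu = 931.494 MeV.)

⁹Be: Σm = 4(1.0078250) + 5(1.0087) = 9.0748000 amu; Δm = 0.0626170 amu; E_B = 58.327 MeV; E_B/A = 6.481 MeV
¹⁰⁷Ag: Σm = 47(1.0078250) + 60(1.0087) = 107.8897750 amu; Δm = 0.9846750 amu; E_B = 917.22 MeV; E_B/A = 8.572 MeV
¹⁰⁷Ag has the higher binding energy per nucleon, so it is the more tightly bound nucleus.

¹⁰⁷Ag; 8.57 MeV/nucleon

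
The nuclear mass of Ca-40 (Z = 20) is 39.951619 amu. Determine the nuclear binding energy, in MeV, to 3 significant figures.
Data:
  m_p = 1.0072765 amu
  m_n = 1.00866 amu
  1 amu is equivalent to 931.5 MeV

The nucleus contains 20 protons and 40 − 20 = 20 neutrons.
Total constituent mass: 20 × 1.0072765 + 20 × 1.00866 = 40.3187300 amu
The mass defect is 40.3187300 − 39.951619 = 0.3671110 amu.
Binding energy = Δm·c² = 0.3671110 × 931.5 MeV/amu = 341.964 MeV

342 MeV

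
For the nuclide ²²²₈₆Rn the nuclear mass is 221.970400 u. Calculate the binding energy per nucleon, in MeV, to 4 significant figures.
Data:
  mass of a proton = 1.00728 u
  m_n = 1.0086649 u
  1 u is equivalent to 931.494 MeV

7.696 MeV/nucleon

The nucleus contains 86 protons and 222 − 86 = 136 neutrons.
Total constituent mass: 86 × 1.00728 + 136 × 1.0086649 = 223.8045064 u
Mass defect Δm = 223.8045064 − 221.970400 = 1.8341064 u
Binding energy = Δm·c² = 1.8341064 × 931.494 MeV/u = 1708.46 MeV
Per nucleon: 1708.46 / 222 = 7.696 MeV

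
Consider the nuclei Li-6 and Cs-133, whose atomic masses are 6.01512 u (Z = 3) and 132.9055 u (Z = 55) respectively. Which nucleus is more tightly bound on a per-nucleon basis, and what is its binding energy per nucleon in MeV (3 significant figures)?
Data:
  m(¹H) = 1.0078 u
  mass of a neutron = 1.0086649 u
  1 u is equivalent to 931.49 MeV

Cs-133; 8.40 MeV/nucleon

Li-6: Σm = 3(1.0078) + 3(1.0086649) = 6.0493947 u; Δm = 0.0342747 u; E_B = 31.927 MeV; E_B/A = 5.321 MeV
Cs-133: Σm = 55(1.0078) + 78(1.0086649) = 134.1048622 u; Δm = 1.1993622 u; E_B = 1117.2 MeV; E_B/A = 8.400 MeV
Cs-133 has the higher binding energy per nucleon, so it is the more tightly bound nucleus.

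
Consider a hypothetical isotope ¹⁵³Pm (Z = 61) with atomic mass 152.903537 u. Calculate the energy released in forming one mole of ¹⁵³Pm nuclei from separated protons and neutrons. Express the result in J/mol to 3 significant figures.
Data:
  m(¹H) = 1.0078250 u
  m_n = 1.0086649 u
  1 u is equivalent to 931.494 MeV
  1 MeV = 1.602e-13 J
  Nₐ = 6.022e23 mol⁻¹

1.23e+14 J/mol

Mass of separated nucleons = 61(1.0078250) + 92(1.0086649) = 61.4773250 + 92.7971708 = 154.2744958 u
Mass defect Δm = 154.2744958 − 152.903537 = 1.3709588 u
Converting to energy: 1.3709588 u × 931.494 MeV/u = 1277.04 MeV
Per nucleus in joules: 1277.04 MeV × 1.602e-13 J/MeV = 2.0458e-10 J
Per mole: 2.0458e-10 J × 6.022e23 mol⁻¹ = 1.2320e+14 J/mol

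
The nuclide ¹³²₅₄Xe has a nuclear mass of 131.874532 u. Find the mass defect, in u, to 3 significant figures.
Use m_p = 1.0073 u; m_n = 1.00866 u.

1.20 u

Σm = 54·m_p + 78·m_n = 54.3942 + 78.67548 = 133.06968 u
Δm = 133.06968 − 131.874532 = 1.195148 u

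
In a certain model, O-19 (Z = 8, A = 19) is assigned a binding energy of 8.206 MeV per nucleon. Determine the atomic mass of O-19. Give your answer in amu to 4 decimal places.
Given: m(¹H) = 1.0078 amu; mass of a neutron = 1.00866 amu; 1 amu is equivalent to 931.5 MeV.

18.9903 amu

Total binding energy = 19 × 8.206 = 155.914 MeV
Mass defect = 155.914 MeV / (931.5 MeV/amu) = 0.167379 amu
Constituent mass = 8(1.0078) + 11(1.00866) = 19.15766 amu
Atomic mass = 19.15766 − 0.167379 = 18.990281 amu ≈ 18.9903 amu (to 4 decimal places)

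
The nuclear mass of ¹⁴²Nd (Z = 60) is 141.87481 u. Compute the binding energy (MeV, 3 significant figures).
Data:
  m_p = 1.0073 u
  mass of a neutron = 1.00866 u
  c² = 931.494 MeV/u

The nucleus contains 60 protons and 142 − 60 = 82 neutrons.
Σm = 60·m_p + 82·m_n = 60.4380 + 82.71012 = 143.14812 u
The mass defect is 143.14812 − 141.87481 = 1.27331 u.
Converting to energy: 1.27331 u × 931.494 MeV/u = 1186.08 MeV

1190 MeV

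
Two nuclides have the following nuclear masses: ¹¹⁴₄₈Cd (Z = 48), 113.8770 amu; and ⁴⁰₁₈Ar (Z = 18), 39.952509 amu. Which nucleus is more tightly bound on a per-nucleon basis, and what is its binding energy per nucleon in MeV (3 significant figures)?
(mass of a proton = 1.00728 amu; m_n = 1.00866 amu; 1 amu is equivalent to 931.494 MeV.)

¹¹⁴₄₈Cd: Σm = 48(1.00728) + 66(1.00866) = 114.92100 amu; Δm = 1.04400 amu; E_B = 972.48 MeV; E_B/A = 8.531 MeV
⁴⁰₁₈Ar: Σm = 18(1.00728) + 22(1.00866) = 40.32156 amu; Δm = 0.369051 amu; E_B = 343.77 MeV; E_B/A = 8.594 MeV
⁴⁰₁₈Ar has the higher binding energy per nucleon, so it is the more tightly bound nucleus.

⁴⁰₁₈Ar; 8.59 MeV/nucleon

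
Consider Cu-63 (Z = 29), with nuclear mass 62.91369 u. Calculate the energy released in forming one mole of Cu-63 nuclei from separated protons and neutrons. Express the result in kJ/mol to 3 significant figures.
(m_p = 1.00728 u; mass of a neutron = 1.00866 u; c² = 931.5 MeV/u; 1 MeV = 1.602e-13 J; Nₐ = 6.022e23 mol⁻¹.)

5.32e+10 kJ/mol

With 29 protons and 34 neutrons (A = 63):
Σm = 29·m_p + 34·m_n = 29.21112 + 34.29444 = 63.50556 u
The mass defect is 63.50556 − 62.91369 = 0.59187 u.
Binding energy = Δm·c² = 0.59187 × 931.5 MeV/u = 551.327 MeV
Per nucleus in joules: 551.327 MeV × 1.602e-13 J/MeV = 8.8323e-11 J
Per mole: 8.8323e-11 J × 6.022e23 mol⁻¹ = 5.3188e+13 J/mol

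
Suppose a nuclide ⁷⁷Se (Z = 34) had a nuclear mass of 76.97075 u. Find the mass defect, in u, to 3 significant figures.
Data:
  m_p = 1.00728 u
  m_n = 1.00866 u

0.649 u

Total constituent mass: 34 × 1.00728 + 43 × 1.00866 = 77.61990 u
The mass defect is 77.61990 − 76.97075 = 0.64915 u.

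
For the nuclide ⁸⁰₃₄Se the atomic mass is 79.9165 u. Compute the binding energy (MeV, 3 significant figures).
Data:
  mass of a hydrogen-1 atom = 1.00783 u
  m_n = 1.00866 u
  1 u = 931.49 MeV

Σm = 34·m(¹H) + 46·m_n = 34.26622 + 46.39836 = 80.66458 u
Mass defect Δm = 80.66458 − 79.9165 = 0.74808 u
Converting to energy: 0.74808 u × 931.49 MeV/u = 696.829 MeV

697 MeV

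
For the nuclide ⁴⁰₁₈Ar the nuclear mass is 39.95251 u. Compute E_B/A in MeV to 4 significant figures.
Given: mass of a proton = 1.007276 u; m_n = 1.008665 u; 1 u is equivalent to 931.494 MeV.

With 18 protons and 22 neutrons (A = 40):
Σm = 18·m_p + 22·m_n = 18.130968 + 22.190630 = 40.321598 u
Δm = 40.321598 − 39.95251 = 0.369088 u
E_B = 0.369088 × 931.494 = 343.803 MeV
BE/A = 343.803 MeV / 40 = 8.595 MeV/nucleon

8.595 MeV/nucleon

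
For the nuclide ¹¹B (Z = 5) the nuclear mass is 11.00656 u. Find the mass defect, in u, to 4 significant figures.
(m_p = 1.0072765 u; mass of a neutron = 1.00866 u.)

0.08178 u

With 5 protons and 6 neutrons (A = 11):
Mass of separated nucleons = 5(1.0072765) + 6(1.00866) = 5.0363825 + 6.05196 = 11.0883425 u
The mass defect is 11.0883425 − 11.00656 = 0.0817825 u.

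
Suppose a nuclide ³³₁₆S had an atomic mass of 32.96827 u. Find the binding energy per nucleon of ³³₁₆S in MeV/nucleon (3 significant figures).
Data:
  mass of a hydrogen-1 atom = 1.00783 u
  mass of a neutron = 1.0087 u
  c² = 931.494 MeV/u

The nucleus contains 16 protons and 33 − 16 = 17 neutrons.
Σm = 16·m(¹H) + 17·m_n = 16.12528 + 17.1479 = 33.27318 u
Δm = 33.27318 − 32.96827 = 0.30491 u
E_B = 0.30491 × 931.494 = 284.022 MeV
BE/A = 284.022 MeV / 33 = 8.607 MeV/nucleon

8.61 MeV/nucleon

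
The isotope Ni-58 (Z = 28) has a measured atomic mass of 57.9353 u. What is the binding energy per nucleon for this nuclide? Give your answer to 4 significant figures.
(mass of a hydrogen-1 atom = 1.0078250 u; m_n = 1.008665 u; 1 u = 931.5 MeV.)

8.733 MeV/nucleon

With 28 protons and 30 neutrons (A = 58):
Σm = 28·m(¹H) + 30·m_n = 28.2191000 + 30.259950 = 58.4790500 u
Mass defect Δm = 58.4790500 − 57.9353 = 0.5437500 u
Converting to energy: 0.5437500 u × 931.5 MeV/u = 506.503 MeV
Per nucleon: 506.503 / 58 = 8.733 MeV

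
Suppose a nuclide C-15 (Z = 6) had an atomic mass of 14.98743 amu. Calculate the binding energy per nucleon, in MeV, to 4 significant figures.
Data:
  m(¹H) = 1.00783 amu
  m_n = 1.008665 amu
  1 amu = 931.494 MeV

Z = 6, so N = A − Z = 15 − 6 = 9.
Mass of separated nucleons = 6(1.00783) + 9(1.008665) = 6.04698 + 9.077985 = 15.124965 amu
Δm = 15.124965 − 14.98743 = 0.137535 amu
E_B = 0.137535 × 931.494 = 128.113 MeV
BE/A = 128.113 MeV / 15 = 8.541 MeV/nucleon

8.541 MeV/nucleon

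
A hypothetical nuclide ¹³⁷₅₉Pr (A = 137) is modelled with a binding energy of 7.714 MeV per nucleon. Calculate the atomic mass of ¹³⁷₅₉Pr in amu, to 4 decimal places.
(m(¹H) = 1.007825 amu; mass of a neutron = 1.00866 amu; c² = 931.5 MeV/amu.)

Total binding energy = 137 × 7.714 = 1056.818 MeV
Mass defect = 1056.818 MeV / (931.5 MeV/amu) = 1.134534 amu
Constituent mass = 59(1.007825) + 78(1.00866) = 138.137155 amu
Atomic mass = 138.137155 − 1.134534 = 137.002621 amu ≈ 137.0026 amu (to 4 decimal places)

137.0026 amu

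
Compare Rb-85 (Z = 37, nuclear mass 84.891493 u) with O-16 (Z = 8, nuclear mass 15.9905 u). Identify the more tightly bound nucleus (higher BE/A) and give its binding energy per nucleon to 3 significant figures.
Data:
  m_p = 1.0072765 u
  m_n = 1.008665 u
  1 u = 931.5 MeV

Rb-85: Σm = 37(1.0072765) + 48(1.008665) = 85.6851505 u; Δm = 0.7936575 u; E_B = 739.29 MeV; E_B/A = 8.698 MeV
O-16: Σm = 8(1.0072765) + 8(1.008665) = 16.1275320 u; Δm = 0.1370320 u; E_B = 127.65 MeV; E_B/A = 7.978 MeV
Rb-85 has the higher binding energy per nucleon, so it is the more tightly bound nucleus.

Rb-85; 8.70 MeV/nucleon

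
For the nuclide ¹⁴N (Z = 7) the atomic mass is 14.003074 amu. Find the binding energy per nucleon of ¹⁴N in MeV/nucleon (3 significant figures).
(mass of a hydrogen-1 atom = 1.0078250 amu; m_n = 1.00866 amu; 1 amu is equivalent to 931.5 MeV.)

Mass of separated nucleons = 7(1.0078250) + 7(1.00866) = 7.0547750 + 7.06062 = 14.1153950 amu
The mass defect is 14.1153950 − 14.003074 = 0.1123210 amu.
E_B = 0.1123210 × 931.5 = 104.627 MeV
Per nucleon: 104.627 / 14 = 7.473 MeV

7.47 MeV/nucleon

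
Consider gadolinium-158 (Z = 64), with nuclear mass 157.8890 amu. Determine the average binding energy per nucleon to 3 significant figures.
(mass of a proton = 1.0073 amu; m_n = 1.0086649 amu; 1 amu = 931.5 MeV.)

8.21 MeV/nucleon

The nucleus contains 64 protons and 158 − 64 = 94 neutrons.
Total constituent mass: 64 × 1.0073 + 94 × 1.0086649 = 159.2817006 amu
Δm = 159.2817006 − 157.8890 = 1.3927006 amu
E_B = 1.3927006 × 931.5 = 1297.30 MeV
Dividing by A = 158 gives 8.211 MeV per nucleon.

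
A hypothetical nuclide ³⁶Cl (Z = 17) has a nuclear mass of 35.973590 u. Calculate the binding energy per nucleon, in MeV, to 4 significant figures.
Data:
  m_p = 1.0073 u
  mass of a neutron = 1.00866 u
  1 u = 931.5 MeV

8.152 MeV/nucleon

The nucleus contains 17 protons and 36 − 17 = 19 neutrons.
Mass of separated nucleons = 17(1.0073) + 19(1.00866) = 17.1241 + 19.16454 = 36.28864 u
The mass defect is 36.28864 − 35.973590 = 0.315050 u.
E_B = 0.315050 × 931.5 = 293.469 MeV
Per nucleon: 293.469 / 36 = 8.152 MeV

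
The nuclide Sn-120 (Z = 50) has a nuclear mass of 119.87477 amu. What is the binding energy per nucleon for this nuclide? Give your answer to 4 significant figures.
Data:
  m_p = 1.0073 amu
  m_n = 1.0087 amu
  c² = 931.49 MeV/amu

8.533 MeV/nucleon

The nucleus contains 50 protons and 120 − 50 = 70 neutrons.
Mass of separated nucleons = 50(1.0073) + 70(1.0087) = 50.3650 + 70.6090 = 120.9740 amu
The mass defect is 120.9740 − 119.87477 = 1.09923 amu.
Converting to energy: 1.09923 amu × 931.49 MeV/amu = 1023.92 MeV
BE/A = 1023.92 MeV / 120 = 8.533 MeV/nucleon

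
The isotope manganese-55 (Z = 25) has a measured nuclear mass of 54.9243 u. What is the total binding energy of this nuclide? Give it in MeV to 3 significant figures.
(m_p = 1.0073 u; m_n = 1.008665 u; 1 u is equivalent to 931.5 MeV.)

483 MeV

Σm = 25·m_p + 30·m_n = 25.1825 + 30.259950 = 55.442450 u
The mass defect is 55.442450 − 54.9243 = 0.518150 u.
Converting to energy: 0.518150 u × 931.5 MeV/u = 482.657 MeV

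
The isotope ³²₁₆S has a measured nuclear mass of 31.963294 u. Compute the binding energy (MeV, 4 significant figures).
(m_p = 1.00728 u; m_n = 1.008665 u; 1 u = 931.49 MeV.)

271.8 MeV

Mass of separated nucleons = 16(1.00728) + 16(1.008665) = 16.11648 + 16.138640 = 32.255120 u
Δm = 32.255120 − 31.963294 = 0.291826 u
Converting to energy: 0.291826 u × 931.49 MeV/u = 271.833 MeV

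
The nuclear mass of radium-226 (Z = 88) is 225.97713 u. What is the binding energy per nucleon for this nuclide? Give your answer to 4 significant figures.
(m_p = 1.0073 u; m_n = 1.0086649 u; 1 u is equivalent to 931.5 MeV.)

With 88 protons and 138 neutrons (A = 226):
Mass of separated nucleons = 88(1.0073) + 138(1.0086649) = 88.6424 + 139.1957562 = 227.8381562 u
Mass defect Δm = 227.8381562 − 225.97713 = 1.8610262 u
E_B = 1.8610262 × 931.5 = 1733.55 MeV
BE/A = 1733.55 MeV / 226 = 7.671 MeV/nucleon

7.671 MeV/nucleon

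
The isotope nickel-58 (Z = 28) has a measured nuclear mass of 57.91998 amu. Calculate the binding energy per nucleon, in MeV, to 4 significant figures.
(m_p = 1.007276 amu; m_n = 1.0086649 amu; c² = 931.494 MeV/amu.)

The nucleus contains 28 protons and 58 − 28 = 30 neutrons.
Mass of separated nucleons = 28(1.007276) + 30(1.0086649) = 28.203728 + 30.2599470 = 58.4636750 amu
The mass defect is 58.4636750 − 57.91998 = 0.5436950 amu.
E_B = 0.5436950 × 931.494 = 506.449 MeV
BE/A = 506.449 MeV / 58 = 8.732 MeV/nucleon

8.732 MeV/nucleon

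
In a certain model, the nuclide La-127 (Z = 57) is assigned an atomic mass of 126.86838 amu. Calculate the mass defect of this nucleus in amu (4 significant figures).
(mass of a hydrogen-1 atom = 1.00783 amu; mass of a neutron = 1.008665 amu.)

Z = 57, so N = A − Z = 127 − 57 = 70.
Mass of separated nucleons = 57(1.00783) + 70(1.008665) = 57.44631 + 70.606550 = 128.052860 amu
Mass defect Δm = 128.052860 − 126.86838 = 1.184480 amu

1.184 amu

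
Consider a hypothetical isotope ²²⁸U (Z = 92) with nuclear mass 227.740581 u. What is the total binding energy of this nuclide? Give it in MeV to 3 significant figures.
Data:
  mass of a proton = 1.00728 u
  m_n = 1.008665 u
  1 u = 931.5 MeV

Σm = 92·m_p + 136·m_n = 92.66976 + 137.178440 = 229.848200 u
Mass defect Δm = 229.848200 − 227.740581 = 2.107619 u
Converting to energy: 2.107619 u × 931.5 MeV/u = 1963.25 MeV

1960 MeV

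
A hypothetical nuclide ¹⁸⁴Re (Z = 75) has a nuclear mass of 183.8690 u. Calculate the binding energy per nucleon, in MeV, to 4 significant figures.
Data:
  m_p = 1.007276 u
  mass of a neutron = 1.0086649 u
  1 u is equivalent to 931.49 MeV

Mass of separated nucleons = 75(1.007276) + 109(1.0086649) = 75.545700 + 109.9444741 = 185.4901741 u
Δm = 185.4901741 − 183.8690 = 1.6211741 u
Binding energy = Δm·c² = 1.6211741 × 931.49 MeV/u = 1510.11 MeV
Dividing by A = 184 gives 8.207 MeV per nucleon.

8.207 MeV/nucleon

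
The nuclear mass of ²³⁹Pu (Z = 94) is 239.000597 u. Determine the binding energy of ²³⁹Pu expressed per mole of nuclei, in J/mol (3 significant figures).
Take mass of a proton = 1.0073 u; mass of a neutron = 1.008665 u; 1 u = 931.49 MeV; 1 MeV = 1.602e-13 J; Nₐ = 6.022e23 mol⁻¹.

Σm = 94·m_p + 145·m_n = 94.6862 + 146.256425 = 240.942625 u
Δm = 240.942625 − 239.000597 = 1.942028 u
E_B = 1.942028 × 931.49 = 1808.98 MeV
Per nucleus in joules: 1808.98 MeV × 1.602e-13 J/MeV = 2.8980e-10 J
Per mole: 2.8980e-10 J × 6.022e23 mol⁻¹ = 1.7452e+14 J/mol

1.75e+14 J/mol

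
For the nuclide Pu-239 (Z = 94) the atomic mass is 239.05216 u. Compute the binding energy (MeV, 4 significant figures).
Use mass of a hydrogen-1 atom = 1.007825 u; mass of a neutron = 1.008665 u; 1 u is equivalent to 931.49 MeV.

1807 MeV

The nucleus contains 94 protons and 239 − 94 = 145 neutrons.
Total constituent mass: 94 × 1.007825 + 145 × 1.008665 = 240.991975 u
The mass defect is 240.991975 − 239.05216 = 1.939815 u.
Converting to energy: 1.939815 u × 931.49 MeV/u = 1806.92 MeV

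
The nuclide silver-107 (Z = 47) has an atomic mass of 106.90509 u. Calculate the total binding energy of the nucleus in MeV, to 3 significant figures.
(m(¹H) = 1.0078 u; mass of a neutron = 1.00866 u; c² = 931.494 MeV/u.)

The nucleus contains 47 protons and 107 − 47 = 60 neutrons.
Σm = 47·m(¹H) + 60·m_n = 47.3666 + 60.51960 = 107.88620 u
Δm = 107.88620 − 106.90509 = 0.98111 u
E_B = 0.98111 × 931.494 = 913.898 MeV

914 MeV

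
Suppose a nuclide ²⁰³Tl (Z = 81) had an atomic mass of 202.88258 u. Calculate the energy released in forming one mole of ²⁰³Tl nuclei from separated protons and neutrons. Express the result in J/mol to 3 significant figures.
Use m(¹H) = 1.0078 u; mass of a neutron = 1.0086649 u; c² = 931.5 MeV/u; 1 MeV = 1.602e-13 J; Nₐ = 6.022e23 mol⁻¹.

1.62e+14 J/mol

Mass of separated nucleons = 81(1.0078) + 122(1.0086649) = 81.6318 + 123.0571178 = 204.6889178 u
Δm = 204.6889178 − 202.88258 = 1.8063378 u
Converting to energy: 1.8063378 u × 931.5 MeV/u = 1682.60 MeV
Per nucleus in joules: 1682.60 MeV × 1.602e-13 J/MeV = 2.6955e-10 J
Per mole: 2.6955e-10 J × 6.022e23 mol⁻¹ = 1.6232e+14 J/mol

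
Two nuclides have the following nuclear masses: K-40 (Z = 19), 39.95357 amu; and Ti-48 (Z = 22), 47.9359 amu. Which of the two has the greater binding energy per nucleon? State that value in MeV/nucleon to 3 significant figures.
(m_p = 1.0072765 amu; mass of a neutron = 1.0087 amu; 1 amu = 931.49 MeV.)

K-40: Σm = 19(1.0072765) + 21(1.0087) = 40.3209535 amu; Δm = 0.3673835 amu; E_B = 342.21 MeV; E_B/A = 8.555 MeV
Ti-48: Σm = 22(1.0072765) + 26(1.0087) = 48.3862830 amu; Δm = 0.4503830 amu; E_B = 419.53 MeV; E_B/A = 8.740 MeV
Ti-48 has the higher binding energy per nucleon, so it is the more tightly bound nucleus.

Ti-48; 8.74 MeV/nucleon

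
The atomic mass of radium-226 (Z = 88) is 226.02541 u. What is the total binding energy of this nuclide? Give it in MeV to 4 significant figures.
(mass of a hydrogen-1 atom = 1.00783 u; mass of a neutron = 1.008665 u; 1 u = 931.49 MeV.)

1732 MeV

Σm = 88·m(¹H) + 138·m_n = 88.68904 + 139.195770 = 227.884810 u
Mass defect Δm = 227.884810 − 226.02541 = 1.859400 u
E_B = 1.859400 × 931.49 = 1732.01 MeV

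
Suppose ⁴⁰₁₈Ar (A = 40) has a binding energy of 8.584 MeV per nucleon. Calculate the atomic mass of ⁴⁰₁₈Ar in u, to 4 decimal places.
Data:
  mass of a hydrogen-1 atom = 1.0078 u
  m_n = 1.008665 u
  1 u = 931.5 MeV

39.9624 u

Total binding energy = 40 × 8.584 = 343.360 MeV
Mass defect = 343.360 MeV / (931.5 MeV/u) = 0.368610 u
Constituent mass = 18(1.0078) + 22(1.008665) = 40.331030 u
Atomic mass = 40.331030 − 0.368610 = 39.962420 u ≈ 39.9624 u (to 4 decimal places)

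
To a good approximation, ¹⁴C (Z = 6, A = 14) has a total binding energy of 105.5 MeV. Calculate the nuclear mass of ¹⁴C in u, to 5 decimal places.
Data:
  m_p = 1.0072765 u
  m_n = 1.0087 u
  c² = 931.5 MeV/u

14.00000 u

Mass defect = 105.5 MeV / (931.5 MeV/u) = 0.1132582 u
Constituent mass = 6(1.0072765) + 8(1.0087) = 14.1132590 u
Nuclear mass = 14.1132590 − 0.1132582 = 14.0000008 u ≈ 14.00000 u (to 5 decimal places)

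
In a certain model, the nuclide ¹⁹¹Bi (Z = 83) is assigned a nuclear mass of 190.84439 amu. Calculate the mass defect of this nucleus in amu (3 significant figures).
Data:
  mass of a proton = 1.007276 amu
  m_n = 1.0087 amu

1.70 amu

The nucleus contains 83 protons and 191 − 83 = 108 neutrons.
Mass of separated nucleons = 83(1.007276) + 108(1.0087) = 83.603908 + 108.9396 = 192.543508 amu
The mass defect is 192.543508 − 190.84439 = 1.699118 amu.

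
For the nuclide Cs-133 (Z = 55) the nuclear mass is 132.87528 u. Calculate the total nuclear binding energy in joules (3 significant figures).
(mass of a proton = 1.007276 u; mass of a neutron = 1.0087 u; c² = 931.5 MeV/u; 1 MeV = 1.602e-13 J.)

1.80e-10 J

Z = 55, so N = A − Z = 133 − 55 = 78.
Total constituent mass: 55 × 1.007276 + 78 × 1.0087 = 134.078780 u
The mass defect is 134.078780 − 132.87528 = 1.203500 u.
Converting to energy: 1.203500 u × 931.5 MeV/u = 1121.06 MeV
In joules: 1121.06 MeV × 1.602e-13 J/MeV = 1.7959e-10 J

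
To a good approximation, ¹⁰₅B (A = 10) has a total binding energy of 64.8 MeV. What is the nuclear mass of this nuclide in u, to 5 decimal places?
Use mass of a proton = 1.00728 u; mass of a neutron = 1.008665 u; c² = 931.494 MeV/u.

Mass defect = 64.8 MeV / (931.494 MeV/u) = 0.0695657 u
Constituent mass = 5(1.00728) + 5(1.008665) = 10.079725 u
Nuclear mass = 10.079725 − 0.0695657 = 10.0101593 u ≈ 10.01016 u (to 5 decimal places)

10.01016 u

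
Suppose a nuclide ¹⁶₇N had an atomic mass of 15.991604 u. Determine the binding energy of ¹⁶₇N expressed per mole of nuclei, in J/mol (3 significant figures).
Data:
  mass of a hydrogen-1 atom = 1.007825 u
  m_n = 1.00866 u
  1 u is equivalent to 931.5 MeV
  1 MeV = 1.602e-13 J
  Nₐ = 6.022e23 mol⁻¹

1.27e+13 J/mol

Mass of separated nucleons = 7(1.007825) + 9(1.00866) = 7.054775 + 9.07794 = 16.132715 u
The mass defect is 16.132715 − 15.991604 = 0.141111 u.
Binding energy = Δm·c² = 0.141111 × 931.5 MeV/u = 131.445 MeV
Per nucleus in joules: 131.445 MeV × 1.602e-13 J/MeV = 2.1057e-11 J
Per mole: 2.1057e-11 J × 6.022e23 mol⁻¹ = 1.2681e+13 J/mol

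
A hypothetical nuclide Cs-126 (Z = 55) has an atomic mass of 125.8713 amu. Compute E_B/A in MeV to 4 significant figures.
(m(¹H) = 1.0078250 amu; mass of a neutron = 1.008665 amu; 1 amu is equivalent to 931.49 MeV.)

8.681 MeV/nucleon

Mass of separated nucleons = 55(1.0078250) + 71(1.008665) = 55.4303750 + 71.615215 = 127.0455900 amu
Mass defect Δm = 127.0455900 − 125.8713 = 1.1742900 amu
E_B = 1.1742900 × 931.49 = 1093.84 MeV
BE/A = 1093.84 MeV / 126 = 8.681 MeV/nucleon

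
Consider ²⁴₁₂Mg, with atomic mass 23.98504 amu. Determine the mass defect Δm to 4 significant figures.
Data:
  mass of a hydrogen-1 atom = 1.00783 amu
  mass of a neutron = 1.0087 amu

0.2133 amu

Total constituent mass: 12 × 1.00783 + 12 × 1.0087 = 24.19836 amu
Mass defect Δm = 24.19836 − 23.98504 = 0.21332 amu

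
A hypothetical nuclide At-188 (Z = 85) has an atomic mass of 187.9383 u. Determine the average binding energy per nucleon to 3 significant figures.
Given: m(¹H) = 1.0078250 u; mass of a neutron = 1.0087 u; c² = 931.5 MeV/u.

Z = 85, so N = A − Z = 188 − 85 = 103.
Mass of separated nucleons = 85(1.0078250) + 103(1.0087) = 85.6651250 + 103.8961 = 189.5612250 u
Δm = 189.5612250 − 187.9383 = 1.6229250 u
E_B = 1.6229250 × 931.5 = 1511.75 MeV
Per nucleon: 1511.75 / 188 = 8.041 MeV

8.04 MeV/nucleon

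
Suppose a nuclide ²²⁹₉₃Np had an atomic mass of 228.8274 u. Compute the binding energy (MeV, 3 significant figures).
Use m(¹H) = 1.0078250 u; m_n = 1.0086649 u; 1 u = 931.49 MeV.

Σm = 93·m(¹H) + 136·m_n = 93.7277250 + 137.1784264 = 230.9061514 u
The mass defect is 230.9061514 − 228.8274 = 2.0787514 u.
Binding energy = Δm·c² = 2.0787514 × 931.49 MeV/u = 1936.34 MeV

1940 MeV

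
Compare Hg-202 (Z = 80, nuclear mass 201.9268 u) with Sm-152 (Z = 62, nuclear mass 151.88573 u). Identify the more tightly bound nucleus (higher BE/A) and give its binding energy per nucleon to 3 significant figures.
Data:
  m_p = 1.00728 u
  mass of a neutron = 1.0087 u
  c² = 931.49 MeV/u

Sm-152; 8.26 MeV/nucleon

Hg-202: Σm = 80(1.00728) + 122(1.0087) = 203.64380 u; Δm = 1.71700 u; E_B = 1599.4 MeV; E_B/A = 7.918 MeV
Sm-152: Σm = 62(1.00728) + 90(1.0087) = 153.23436 u; Δm = 1.34863 u; E_B = 1256.24 MeV; E_B/A = 8.2647 MeV
Sm-152 has the higher binding energy per nucleon, so it is the more tightly bound nucleus.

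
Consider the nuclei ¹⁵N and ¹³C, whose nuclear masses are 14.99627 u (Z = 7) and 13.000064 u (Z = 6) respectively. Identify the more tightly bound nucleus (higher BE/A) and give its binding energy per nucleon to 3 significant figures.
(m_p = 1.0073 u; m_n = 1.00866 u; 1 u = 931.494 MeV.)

¹⁵N: Σm = 7(1.0073) + 8(1.00866) = 15.12038 u; Δm = 0.12411 u; E_B = 115.61 MeV; E_B/A = 7.707 MeV
¹³C: Σm = 6(1.0073) + 7(1.00866) = 13.10442 u; Δm = 0.104356 u; E_B = 97.207 MeV; E_B/A = 7.477 MeV
¹⁵N has the higher binding energy per nucleon, so it is the more tightly bound nucleus.

¹⁵N; 7.71 MeV/nucleon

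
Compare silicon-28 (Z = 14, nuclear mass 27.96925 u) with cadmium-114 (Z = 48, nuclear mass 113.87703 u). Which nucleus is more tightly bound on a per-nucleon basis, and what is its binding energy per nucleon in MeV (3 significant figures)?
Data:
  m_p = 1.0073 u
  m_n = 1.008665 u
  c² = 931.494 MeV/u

cadmium-114; 8.54 MeV/nucleon

silicon-28: Σm = 14(1.0073) + 14(1.008665) = 28.223510 u; Δm = 0.254260 u; E_B = 236.84 MeV; E_B/A = 8.459 MeV
cadmium-114: Σm = 48(1.0073) + 66(1.008665) = 114.922290 u; Δm = 1.045260 u; E_B = 973.65 MeV; E_B/A = 8.541 MeV
cadmium-114 has the higher binding energy per nucleon, so it is the more tightly bound nucleus.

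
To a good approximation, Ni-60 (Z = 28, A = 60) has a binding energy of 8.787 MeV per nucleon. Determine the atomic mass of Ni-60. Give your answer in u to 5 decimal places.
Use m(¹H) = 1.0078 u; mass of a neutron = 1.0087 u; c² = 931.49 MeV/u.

59.93080 u

Total binding energy = 60 × 8.787 = 527.220 MeV
Mass defect = 527.220 MeV / (931.49 MeV/u) = 0.5659964 u
Constituent mass = 28(1.0078) + 32(1.0087) = 60.4968 u
Atomic mass = 60.4968 − 0.5659964 = 59.9308036 u ≈ 59.93080 u (to 5 decimal places)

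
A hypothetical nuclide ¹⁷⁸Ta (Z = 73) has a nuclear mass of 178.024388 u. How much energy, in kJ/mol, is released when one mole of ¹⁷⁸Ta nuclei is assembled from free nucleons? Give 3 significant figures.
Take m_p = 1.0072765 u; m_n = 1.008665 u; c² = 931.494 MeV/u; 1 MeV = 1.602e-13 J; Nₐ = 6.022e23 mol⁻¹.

Σm = 73·m_p + 105·m_n = 73.5311845 + 105.909825 = 179.4410095 u
Mass defect Δm = 179.4410095 − 178.024388 = 1.4166215 u
Binding energy = Δm·c² = 1.4166215 × 931.494 MeV/u = 1319.57 MeV
Per nucleus in joules: 1319.57 MeV × 1.602e-13 J/MeV = 2.1140e-10 J
Per mole: 2.1140e-10 J × 6.022e23 mol⁻¹ = 1.2731e+14 J/mol

1.27e+11 kJ/mol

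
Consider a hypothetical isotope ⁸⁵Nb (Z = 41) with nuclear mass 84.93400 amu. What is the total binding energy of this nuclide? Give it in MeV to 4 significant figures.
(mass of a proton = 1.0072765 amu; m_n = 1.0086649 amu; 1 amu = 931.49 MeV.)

694.5 MeV

With 41 protons and 44 neutrons (A = 85):
Σm = 41·m_p + 44·m_n = 41.2983365 + 44.3812556 = 85.6795921 amu
Mass defect Δm = 85.6795921 − 84.93400 = 0.7455921 amu
Binding energy = Δm·c² = 0.7455921 × 931.49 MeV/amu = 694.512 MeV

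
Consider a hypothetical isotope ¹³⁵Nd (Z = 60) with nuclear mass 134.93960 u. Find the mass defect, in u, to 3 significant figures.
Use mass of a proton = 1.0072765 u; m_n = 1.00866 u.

1.15 u

Σm = 60·m_p + 75·m_n = 60.4365900 + 75.64950 = 136.0860900 u
Mass defect Δm = 136.0860900 − 134.93960 = 1.1464900 u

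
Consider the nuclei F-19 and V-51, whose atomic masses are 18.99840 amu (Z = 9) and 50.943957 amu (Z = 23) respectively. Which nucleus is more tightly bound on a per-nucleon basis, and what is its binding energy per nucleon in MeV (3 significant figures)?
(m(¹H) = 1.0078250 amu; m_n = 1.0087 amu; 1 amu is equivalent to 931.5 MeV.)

F-19: Σm = 9(1.0078250) + 10(1.0087) = 19.1574250 amu; Δm = 0.1590250 amu; E_B = 148.13 MeV; E_B/A = 7.796 MeV
V-51: Σm = 23(1.0078250) + 28(1.0087) = 51.4235750 amu; Δm = 0.4796180 amu; E_B = 446.76 MeV; E_B/A = 8.760 MeV
V-51 has the higher binding energy per nucleon, so it is the more tightly bound nucleus.

V-51; 8.76 MeV/nucleon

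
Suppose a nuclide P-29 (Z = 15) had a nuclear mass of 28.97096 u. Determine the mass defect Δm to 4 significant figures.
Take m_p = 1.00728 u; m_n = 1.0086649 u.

With 15 protons and 14 neutrons (A = 29):
Mass of separated nucleons = 15(1.00728) + 14(1.0086649) = 15.10920 + 14.1213086 = 29.2305086 u
Δm = 29.2305086 − 28.97096 = 0.2595486 u

0.2595 u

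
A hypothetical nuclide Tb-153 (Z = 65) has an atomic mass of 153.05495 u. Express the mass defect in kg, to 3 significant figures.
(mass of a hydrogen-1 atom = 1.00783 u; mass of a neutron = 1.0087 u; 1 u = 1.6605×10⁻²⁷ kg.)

2.03e-27 kg

Mass of separated nucleons = 65(1.00783) + 88(1.0087) = 65.50895 + 88.7656 = 154.27455 u
The mass defect is 154.27455 − 153.05495 = 1.21960 u.
In SI units: 1.21960 u × 1.6605×10⁻²⁷ kg/u = 2.0251e-27 kg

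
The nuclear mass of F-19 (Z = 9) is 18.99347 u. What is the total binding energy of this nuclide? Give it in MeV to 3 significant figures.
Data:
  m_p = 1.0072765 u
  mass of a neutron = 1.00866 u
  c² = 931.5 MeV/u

Mass of separated nucleons = 9(1.0072765) + 10(1.00866) = 9.0654885 + 10.08660 = 19.1520885 u
Mass defect Δm = 19.1520885 − 18.99347 = 0.1586185 u
E_B = 0.1586185 × 931.5 = 147.753 MeV

148 MeV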